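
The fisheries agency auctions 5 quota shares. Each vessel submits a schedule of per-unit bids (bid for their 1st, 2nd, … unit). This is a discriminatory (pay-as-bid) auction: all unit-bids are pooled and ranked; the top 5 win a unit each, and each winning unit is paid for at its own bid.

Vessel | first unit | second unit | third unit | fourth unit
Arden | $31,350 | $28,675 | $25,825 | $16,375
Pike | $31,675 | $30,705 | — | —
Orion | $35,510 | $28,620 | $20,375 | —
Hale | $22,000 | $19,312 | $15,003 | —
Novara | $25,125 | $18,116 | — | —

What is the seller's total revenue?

Pooled unit-bids ranked (top 5): 35,510 (Orion-1), 31,675 (Pike-1), 31,350 (Arden-1), 30,705 (Pike-2), 28,675 (Arden-2)
Next rejected bid: $28,620 (not a price — pay-as-bid).
Each winning unit pays its own bid.
Revenue = 35,510 + 31,675 + 31,350 + 30,705 + 28,675 = $157,915.

Total revenue: $157,915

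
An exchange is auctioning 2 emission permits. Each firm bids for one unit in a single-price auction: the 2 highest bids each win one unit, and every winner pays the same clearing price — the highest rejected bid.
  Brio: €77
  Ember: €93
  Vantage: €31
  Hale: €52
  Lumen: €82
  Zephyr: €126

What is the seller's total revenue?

Ordering the bids: 126 (Zephyr), 93 (Ember), 82 (Lumen), 77 (Brio), …
The 2 highest are Zephyr, Ember.
Clearing price = highest rejected bid = €82.
Total revenue = 2 × €82 = €164.

Total revenue: €164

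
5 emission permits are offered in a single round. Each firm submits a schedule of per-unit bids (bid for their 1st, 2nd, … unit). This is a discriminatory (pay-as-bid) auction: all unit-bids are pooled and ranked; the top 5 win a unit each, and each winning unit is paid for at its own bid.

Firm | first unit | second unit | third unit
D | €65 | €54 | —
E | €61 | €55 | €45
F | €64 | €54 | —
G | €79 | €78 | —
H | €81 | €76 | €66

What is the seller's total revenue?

Merging the schedules and taking the best 5: 81 (H-1), 79 (G-1), 78 (G-2), 76 (H-2), 66 (H-3)
Next rejected bid: €65 (not a price — pay-as-bid).
Each winning unit pays its own bid.
Revenue = 81 + 79 + 78 + 76 + 66 = €380.

Total revenue: €380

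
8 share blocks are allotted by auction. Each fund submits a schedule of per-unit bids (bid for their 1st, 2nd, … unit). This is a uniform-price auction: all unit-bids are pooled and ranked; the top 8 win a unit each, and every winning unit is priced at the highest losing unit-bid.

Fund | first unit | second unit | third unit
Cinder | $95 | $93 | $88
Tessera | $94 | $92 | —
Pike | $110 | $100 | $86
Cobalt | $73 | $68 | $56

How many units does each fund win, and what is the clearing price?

All unit-bids, highest first — top 8: 110 (Pike-1), 100 (Pike-2), 95 (Cinder-1), 94 (Tessera-1), 93 (Cinder-2), 92 (Tessera-2), 88 (Cinder-3), 86 (Pike-3)
Highest rejected unit-bid = $73.
Allocation: Cinder 3, Pike 3, Tessera 2.

Cinder 3, Pike 3, Tessera 2; clearing price $73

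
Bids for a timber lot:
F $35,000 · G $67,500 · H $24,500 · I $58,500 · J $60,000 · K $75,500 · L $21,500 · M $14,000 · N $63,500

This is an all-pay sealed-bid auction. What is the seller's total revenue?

Total revenue: $420,000

Bids in order: 75,500 (K) > 67,500 (G) > 63,500 (N) > 60,000 (J) > 58,500 (I) > 35,000 (F) > …
Every bidder forfeits their bid regardless of winning.
Revenue = 35,000 + 67,500 + 24,500 + 58,500 + 60,000 + 75,500 + 21,500 + 14,000 + 63,500 = $420,000.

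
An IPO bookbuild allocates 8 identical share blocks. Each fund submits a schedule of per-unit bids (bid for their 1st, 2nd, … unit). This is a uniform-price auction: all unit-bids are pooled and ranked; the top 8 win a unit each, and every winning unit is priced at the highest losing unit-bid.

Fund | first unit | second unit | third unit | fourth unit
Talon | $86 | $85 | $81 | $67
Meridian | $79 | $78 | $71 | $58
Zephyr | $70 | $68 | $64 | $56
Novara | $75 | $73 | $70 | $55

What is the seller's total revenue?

Merging the schedules and taking the best 8: 86 (Talon-1), 85 (Talon-2), 81 (Talon-3), 79 (Meridian-1), 78 (Meridian-2), 75 (Novara-1), 73 (Novara-2), 71 (Meridian-3)
Highest rejected unit-bid = $70.
Allocation: Meridian 3, Novara 2, Talon 3. Every unit priced at $70.
Revenue = 8 × 70 = $560.

Total revenue: $560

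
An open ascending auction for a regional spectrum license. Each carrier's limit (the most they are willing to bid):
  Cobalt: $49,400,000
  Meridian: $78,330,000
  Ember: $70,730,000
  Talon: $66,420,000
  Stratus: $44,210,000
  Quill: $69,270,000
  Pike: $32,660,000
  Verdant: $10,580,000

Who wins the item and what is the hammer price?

Meridian wins at $70,730,000

Limits ranked: 78,330,000 (Meridian) > 70,730,000 (Ember) > 69,270,000 (Quill) > 66,420,000 (Talon) > 49,400,000 (Cobalt) > 44,210,000 (Stratus) > …
Ember is the last rival to drop out, at $70,730,000; Meridian remains and wins at that price.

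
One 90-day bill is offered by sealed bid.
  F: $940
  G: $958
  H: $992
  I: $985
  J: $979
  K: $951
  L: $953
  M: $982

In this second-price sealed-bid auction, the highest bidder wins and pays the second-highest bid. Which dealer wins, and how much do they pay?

Bids in order: 992 (H) > 985 (I) > 982 (M) > 979 (J) > 958 (G) > 953 (L) > …
Second-price: H pays I's bid of $985.

H pays $985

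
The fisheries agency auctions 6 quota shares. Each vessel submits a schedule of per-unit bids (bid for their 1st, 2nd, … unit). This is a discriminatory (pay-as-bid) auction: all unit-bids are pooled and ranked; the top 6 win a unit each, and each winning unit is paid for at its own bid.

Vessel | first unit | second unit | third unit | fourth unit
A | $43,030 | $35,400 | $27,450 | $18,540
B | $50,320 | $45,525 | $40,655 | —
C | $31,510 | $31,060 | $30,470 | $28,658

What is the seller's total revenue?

Pooled unit-bids ranked (top 6): 50,320 (B-1), 45,525 (B-2), 43,030 (A-1), 40,655 (B-3), 35,400 (A-2), 31,510 (C-1)
Next rejected bid: $31,060 (not a price — pay-as-bid).
Each winning unit pays its own bid.
Revenue = 50,320 + 45,525 + 43,030 + 40,655 + 35,400 + 31,510 = $246,440.

Total revenue: $246,440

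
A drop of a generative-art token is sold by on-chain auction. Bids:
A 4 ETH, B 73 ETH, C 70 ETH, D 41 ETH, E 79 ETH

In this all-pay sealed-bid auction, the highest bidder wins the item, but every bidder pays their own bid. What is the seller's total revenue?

Total revenue: 267 ETH

Rule: the highest bidder wins the item, but every bidder pays their own bid.
Sorting bids: 79 (E) > 73 (B) > 70 (C) > 41 (D) > 4 (A)
E wins with the top bid; all bids are sunk regardless.
Every bidder forfeits their bid regardless of winning.
Revenue = 4 + 73 + 70 + 41 + 79 = 267 ETH.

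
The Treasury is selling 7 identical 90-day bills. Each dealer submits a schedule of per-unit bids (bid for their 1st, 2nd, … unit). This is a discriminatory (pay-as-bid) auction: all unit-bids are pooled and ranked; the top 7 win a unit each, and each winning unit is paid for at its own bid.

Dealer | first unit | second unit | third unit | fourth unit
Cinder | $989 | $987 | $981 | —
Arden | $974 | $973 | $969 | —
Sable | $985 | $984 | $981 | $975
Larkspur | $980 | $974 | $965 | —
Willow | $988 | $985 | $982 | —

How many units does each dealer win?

Cinder 2, Sable 2, Willow 3

All unit-bids, highest first — top 7: 989 (Cinder-1), 988 (Willow-1), 987 (Cinder-2), 985 (Sable-1), 985 (Willow-2), 984 (Sable-2), 982 (Willow-3)
Next rejected bid: $981 (not a price — pay-as-bid).
Allocation: Cinder 2, Sable 2, Willow 3.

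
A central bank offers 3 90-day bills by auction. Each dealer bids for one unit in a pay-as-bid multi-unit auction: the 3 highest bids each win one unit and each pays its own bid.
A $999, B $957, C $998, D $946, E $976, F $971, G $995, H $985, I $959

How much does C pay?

Bids ranked high→low: 999 (A), 998 (C), 995 (G), 985 (H), 976 (E), …
The 3 highest are A, C, G.
C wins → own bid $998.

C pays $998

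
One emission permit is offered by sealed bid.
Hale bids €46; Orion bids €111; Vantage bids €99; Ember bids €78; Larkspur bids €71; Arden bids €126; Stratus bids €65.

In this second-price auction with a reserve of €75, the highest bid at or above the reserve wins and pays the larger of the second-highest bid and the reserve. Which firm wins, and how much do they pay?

Bids ranked: 126 (Arden) > 111 (Orion) > 99 (Vantage) > 78 (Ember) > 71 (Larkspur) > 65 (Stratus) > …
Highest eligible bid: Arden at €126.
Second-highest bid €111 exceeds the reserve €75 → payment €111.

Arden pays €111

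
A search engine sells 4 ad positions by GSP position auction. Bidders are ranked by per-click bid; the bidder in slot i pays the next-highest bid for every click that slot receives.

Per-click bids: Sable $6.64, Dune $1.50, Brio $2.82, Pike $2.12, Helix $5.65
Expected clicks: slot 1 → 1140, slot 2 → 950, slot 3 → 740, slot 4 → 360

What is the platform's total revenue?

Total revenue: $11228.80

Per-click bids in order: $6.64 (Sable) > $5.65 (Helix) > $2.82 (Brio) > $2.12 (Pike) > $1.50 (Dune)
Slot 1: Sable pays $5.65 × 1140 = $6441.00
Slot 2: Helix pays $2.82 × 950 = $2679.00
Slot 3: Brio pays $2.12 × 740 = $1568.80
Slot 4: Pike pays $1.50 × 360 = $540.00
Total = $11228.80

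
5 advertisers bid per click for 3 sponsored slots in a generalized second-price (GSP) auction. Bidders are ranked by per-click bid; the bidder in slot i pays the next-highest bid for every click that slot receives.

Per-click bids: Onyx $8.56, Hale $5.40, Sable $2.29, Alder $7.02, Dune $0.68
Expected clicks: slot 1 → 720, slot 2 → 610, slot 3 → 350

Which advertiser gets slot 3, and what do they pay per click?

Per-click bids in order: $8.56 (Onyx) > $7.02 (Alder) > $5.40 (Hale) > $2.29 (Sable) > …
Slot 3 goes to the third-ranked bidder, Hale, who pays the next bid down: $2.29/click.

Hale; $2.29 per click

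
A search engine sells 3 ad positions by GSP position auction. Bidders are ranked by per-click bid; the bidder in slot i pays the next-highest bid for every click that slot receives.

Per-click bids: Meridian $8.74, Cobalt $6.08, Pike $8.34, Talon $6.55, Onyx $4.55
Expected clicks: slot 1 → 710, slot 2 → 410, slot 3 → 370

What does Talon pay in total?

Ranked by bid: $8.74 (Meridian) > $8.34 (Pike) > $6.55 (Talon) > $6.08 (Cobalt) > …
Talon holds slot 3 → pays next bid $6.08 × 370 clicks = $2249.60.

Talon pays $2249.60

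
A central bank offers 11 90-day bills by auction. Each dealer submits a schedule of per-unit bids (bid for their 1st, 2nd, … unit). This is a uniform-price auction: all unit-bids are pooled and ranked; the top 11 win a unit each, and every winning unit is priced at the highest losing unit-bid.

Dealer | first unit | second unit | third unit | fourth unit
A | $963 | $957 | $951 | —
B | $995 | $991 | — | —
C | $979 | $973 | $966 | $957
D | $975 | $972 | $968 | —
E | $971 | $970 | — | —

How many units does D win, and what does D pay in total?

Pooled unit-bids ranked (top 11): 995 (B-1), 991 (B-2), 979 (C-1), 975 (D-1), 973 (C-2), 972 (D-2), 971 (E-1), 970 (E-2), 968 (D-3), 966 (C-3), 963 (A-1)
The (k+1)-th unit-bid is $957.
D wins 3 unit(s) at $957 each.

D: 3 units, pays $2,871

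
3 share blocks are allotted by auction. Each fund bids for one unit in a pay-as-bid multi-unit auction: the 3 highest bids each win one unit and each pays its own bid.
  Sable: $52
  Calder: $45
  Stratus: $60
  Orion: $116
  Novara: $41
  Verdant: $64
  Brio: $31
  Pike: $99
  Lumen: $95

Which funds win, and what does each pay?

Sorting: 116 (Orion), 99 (Pike), 95 (Lumen), 64 (Verdant), 60 (Stratus), …
The 3 highest are Orion, Pike, Lumen.
Each winner pays its own bid: Orion $116, Pike $99, Lumen $95.

Orion $116, Pike $99, Lumen $95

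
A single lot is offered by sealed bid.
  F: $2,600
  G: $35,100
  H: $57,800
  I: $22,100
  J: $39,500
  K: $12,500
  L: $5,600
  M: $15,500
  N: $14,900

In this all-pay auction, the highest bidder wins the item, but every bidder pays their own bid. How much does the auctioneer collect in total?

Total revenue: $205,600

Sorting bids: 57,800 (H) > 39,500 (J) > 35,100 (G) > 22,100 (I) > 15,500 (M) > 14,900 (N) > …
Every bidder forfeits their bid regardless of winning.
Revenue = 2,600 + 35,100 + 57,800 + 22,100 + 39,500 + 12,500 + 5,600 + 15,500 + 14,900 = $205,600.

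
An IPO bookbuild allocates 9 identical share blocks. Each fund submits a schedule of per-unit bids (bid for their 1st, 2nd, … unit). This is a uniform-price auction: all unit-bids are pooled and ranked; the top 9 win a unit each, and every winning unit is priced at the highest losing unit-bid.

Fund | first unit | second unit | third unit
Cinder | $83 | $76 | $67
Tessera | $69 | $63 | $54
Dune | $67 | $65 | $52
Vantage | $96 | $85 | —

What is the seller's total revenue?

All unit-bids, highest first — top 9: 96 (Vantage-1), 85 (Vantage-2), 83 (Cinder-1), 76 (Cinder-2), 69 (Tessera-1), 67 (Cinder-3), 67 (Dune-1), 65 (Dune-2), 63 (Tessera-2)
The (k+1)-th unit-bid is $54.
Allocation: Cinder 3, Dune 2, Tessera 2, Vantage 2. Every unit priced at $54.
Revenue = 9 × 54 = $486.

Total revenue: $486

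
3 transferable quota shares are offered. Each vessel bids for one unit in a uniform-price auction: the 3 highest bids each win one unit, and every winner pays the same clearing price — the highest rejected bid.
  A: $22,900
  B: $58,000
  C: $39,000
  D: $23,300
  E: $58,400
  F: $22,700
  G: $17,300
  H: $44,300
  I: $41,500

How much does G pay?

Bids ranked high→low: 58,400 (E), 58,000 (B), 44,300 (H), 41,500 (I), 39,000 (C), …
The 3 highest are E, B, H.
First losing bid is I's $41,500, which sets the uniform price.
G does not win → pays $0.

G pays $0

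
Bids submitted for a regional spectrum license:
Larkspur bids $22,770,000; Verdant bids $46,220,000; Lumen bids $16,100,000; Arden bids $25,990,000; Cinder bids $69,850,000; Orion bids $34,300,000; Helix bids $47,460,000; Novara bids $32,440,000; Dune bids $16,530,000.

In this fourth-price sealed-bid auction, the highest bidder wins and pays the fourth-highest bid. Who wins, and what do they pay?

Cinder pays $34,300,000

Sorting bids: 69,850,000 (Cinder) > 47,460,000 (Helix) > 46,220,000 (Verdant) > 34,300,000 (Orion) > 32,440,000 (Novara) > 25,990,000 (Arden) > …
Cinder is highest; pays the fourth-highest bid, $34,300,000.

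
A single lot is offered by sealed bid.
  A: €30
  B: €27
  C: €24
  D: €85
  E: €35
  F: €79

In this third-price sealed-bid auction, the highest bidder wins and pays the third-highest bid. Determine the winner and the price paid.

Rule: the highest bidder wins and pays the third-highest bid.
Sorting bids: 85 (D) > 79 (F) > 35 (E) > 30 (A) > 27 (B) > 24 (C)
D wins; payment is bid #3 in the ranking = €35.

D pays €35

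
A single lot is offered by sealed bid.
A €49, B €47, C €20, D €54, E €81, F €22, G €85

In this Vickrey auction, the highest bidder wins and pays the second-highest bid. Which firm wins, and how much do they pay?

G pays €81

Bids in order: 85 (G) > 81 (E) > 54 (D) > 49 (A) > 47 (B) > 22 (F) > …
Second-price: G pays E's bid of €81.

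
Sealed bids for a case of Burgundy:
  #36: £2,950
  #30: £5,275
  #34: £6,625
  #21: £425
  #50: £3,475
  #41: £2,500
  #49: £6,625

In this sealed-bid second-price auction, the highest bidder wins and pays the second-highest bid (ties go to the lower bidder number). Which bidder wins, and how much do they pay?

#34 pays £6,625

Bids in order: 6,625 (#34) > 6,625 (#49) > 5,275 (#30) > 3,475 (#50) > 2,950 (#36) > 2,500 (#41) > …
Tie at £6,625 → #34 wins by tie-break.
#34 wins with the highest bid; price is set by the runner-up at £6,625.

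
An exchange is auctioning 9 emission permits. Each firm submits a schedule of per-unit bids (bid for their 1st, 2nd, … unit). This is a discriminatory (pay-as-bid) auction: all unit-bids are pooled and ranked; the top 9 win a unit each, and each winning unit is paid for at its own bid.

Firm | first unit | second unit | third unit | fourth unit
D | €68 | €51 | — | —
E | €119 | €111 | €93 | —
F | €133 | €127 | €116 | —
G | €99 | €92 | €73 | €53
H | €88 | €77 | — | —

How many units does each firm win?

E 3, F 3, G 2, H 1

All unit-bids, highest first — top 9: 133 (F-1), 127 (F-2), 119 (E-1), 116 (F-3), 111 (E-2), 99 (G-1), 93 (E-3), 92 (G-2), 88 (H-1)
Next rejected bid: €77 (not a price — pay-as-bid).
Allocation: E 3, F 3, G 2, H 1.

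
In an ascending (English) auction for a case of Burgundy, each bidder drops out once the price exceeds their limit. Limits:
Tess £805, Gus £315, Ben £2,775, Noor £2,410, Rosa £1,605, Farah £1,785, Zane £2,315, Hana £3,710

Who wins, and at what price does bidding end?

Open ascending-bid auction: the price rises until one bidder remains; the winner pays the price at which the last rival dropped out.
Limits ranked: 3,710 (Hana) > 2,775 (Ben) > 2,410 (Noor) > 2,315 (Zane) > 1,785 (Farah) > 1,605 (Rosa) > …
Ben is the last rival to drop out, at £2,775; Hana remains and wins at that price.

Hana wins at £2,775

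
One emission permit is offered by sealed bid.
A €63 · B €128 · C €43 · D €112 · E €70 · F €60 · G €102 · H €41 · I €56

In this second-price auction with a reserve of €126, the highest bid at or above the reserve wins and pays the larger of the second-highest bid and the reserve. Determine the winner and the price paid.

B pays €126

Bids in order: 128 (B) > 112 (D) > 102 (G) > 70 (E) > 63 (A) > 60 (F) > …
Highest eligible bid: B at €128.
Second-highest bid €112 is below the reserve €126, so the reserve binds → payment €126.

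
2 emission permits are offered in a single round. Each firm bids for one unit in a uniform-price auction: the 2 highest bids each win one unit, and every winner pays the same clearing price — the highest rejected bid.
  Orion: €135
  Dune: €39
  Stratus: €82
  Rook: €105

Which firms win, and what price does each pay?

Bids ranked high→low: 135 (Orion), 105 (Rook), 82 (Stratus), 39 (Dune)
The 2 highest are Orion, Rook.
Highest unsuccessful bid: €82 → clearing price.

Orion, Rook; each pays €82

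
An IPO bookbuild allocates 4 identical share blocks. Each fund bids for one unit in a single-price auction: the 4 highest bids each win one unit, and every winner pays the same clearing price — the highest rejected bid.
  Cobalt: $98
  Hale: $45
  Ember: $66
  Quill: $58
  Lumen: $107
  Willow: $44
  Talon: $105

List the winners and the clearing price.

Lumen, Talon, Cobalt, Ember; each pays $58

Ordering the bids: 107 (Lumen), 105 (Talon), 98 (Cobalt), 66 (Ember), 58 (Quill), 45 (Hale), …
Top 4: Lumen, Talon, Cobalt, Ember.
Clearing price = highest rejected bid = $58.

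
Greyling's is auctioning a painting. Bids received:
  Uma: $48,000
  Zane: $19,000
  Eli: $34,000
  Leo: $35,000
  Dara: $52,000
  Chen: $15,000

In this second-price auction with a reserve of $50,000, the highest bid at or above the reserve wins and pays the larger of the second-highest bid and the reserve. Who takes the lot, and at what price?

Dara pays $50,000

Sorting bids: 52,000 (Dara) > 48,000 (Uma) > 35,000 (Leo) > 34,000 (Eli) > 19,000 (Zane) > 15,000 (Chen)
Dara has the top bid at or above the reserve ($52,000).
max(second-highest $48,000, reserve $50,000) = $50,000.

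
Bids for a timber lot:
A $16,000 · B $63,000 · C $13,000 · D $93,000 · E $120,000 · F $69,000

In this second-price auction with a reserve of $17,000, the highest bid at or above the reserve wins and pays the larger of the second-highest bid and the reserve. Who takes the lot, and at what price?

Sorting bids: 120,000 (E) > 93,000 (D) > 69,000 (F) > 63,000 (B) > 16,000 (A) > 13,000 (C)
E has the top bid at or above the reserve ($120,000).
Second-highest bid $93,000 exceeds the reserve $17,000 → payment $93,000.

E pays $93,000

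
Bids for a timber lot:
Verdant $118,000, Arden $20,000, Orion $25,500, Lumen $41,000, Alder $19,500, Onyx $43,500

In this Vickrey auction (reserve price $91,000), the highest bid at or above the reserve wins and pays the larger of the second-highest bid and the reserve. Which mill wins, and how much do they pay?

Bids ranked: 118,000 (Verdant) > 43,500 (Onyx) > 41,000 (Lumen) > 25,500 (Orion) > 20,000 (Arden) > 19,500 (Alder)
Verdant has the top bid at or above the reserve ($118,000).
Second-highest bid $43,500 is below the reserve $91,000, so the reserve binds → payment $91,000.

Verdant pays $91,000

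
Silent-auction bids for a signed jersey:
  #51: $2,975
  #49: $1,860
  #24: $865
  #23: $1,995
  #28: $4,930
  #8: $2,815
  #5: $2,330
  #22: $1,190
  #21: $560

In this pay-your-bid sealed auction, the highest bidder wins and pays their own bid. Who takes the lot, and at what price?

Bids in order: 4,930 (#28) > 2,975 (#51) > 2,815 (#8) > 2,330 (#5) > 1,995 (#23) > 1,860 (#49) > …
First-price: #28 pays what they bid, $4,930.

#28 pays $4,930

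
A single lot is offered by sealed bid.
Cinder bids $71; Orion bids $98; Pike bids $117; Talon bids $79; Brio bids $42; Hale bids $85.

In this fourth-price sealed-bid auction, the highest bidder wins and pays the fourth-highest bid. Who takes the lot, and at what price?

Pike pays $79

Bids in order: 117 (Pike) > 98 (Orion) > 85 (Hale) > 79 (Talon) > 71 (Cinder) > 42 (Brio)
Pike is highest; pays the fourth-highest bid, $79.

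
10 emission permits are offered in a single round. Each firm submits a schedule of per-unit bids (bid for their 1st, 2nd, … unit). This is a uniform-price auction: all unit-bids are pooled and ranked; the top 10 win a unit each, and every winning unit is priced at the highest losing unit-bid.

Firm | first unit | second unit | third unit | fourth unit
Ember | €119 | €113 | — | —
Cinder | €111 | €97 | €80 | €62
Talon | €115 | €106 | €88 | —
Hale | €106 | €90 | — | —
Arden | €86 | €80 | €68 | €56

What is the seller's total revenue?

Total revenue: €800

All unit-bids, highest first — top 10: 119 (Ember-1), 115 (Talon-1), 113 (Ember-2), 111 (Cinder-1), 106 (Talon-2), 106 (Hale-1), 97 (Cinder-2), 90 (Hale-2), 88 (Talon-3), 86 (Arden-1)
First bid not allocated: €80.
Allocation: Arden 1, Cinder 2, Ember 2, Hale 2, Talon 3. Every unit priced at €80.
Revenue = 10 × 80 = €800.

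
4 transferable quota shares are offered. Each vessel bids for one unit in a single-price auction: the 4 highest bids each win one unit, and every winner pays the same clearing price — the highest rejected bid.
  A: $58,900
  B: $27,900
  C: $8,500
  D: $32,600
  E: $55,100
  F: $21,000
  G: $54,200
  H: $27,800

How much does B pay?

Ordering the bids: 58,900 (A), 55,100 (E), 54,200 (G), 32,600 (D), 27,900 (B), 27,800 (H), …
Winners (4 units): A, E, G, D.
Clearing price = highest rejected bid = $27,900.
B does not win → pays $0.

B pays $0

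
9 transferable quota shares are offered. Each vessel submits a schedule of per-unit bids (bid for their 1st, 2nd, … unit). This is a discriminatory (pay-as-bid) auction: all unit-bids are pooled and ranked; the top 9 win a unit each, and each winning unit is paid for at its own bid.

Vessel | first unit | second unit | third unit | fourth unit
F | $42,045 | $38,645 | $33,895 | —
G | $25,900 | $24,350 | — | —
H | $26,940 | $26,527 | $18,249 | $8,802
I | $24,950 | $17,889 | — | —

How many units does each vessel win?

F 3, G 2, H 3, I 1

All unit-bids, highest first — top 9: 42,045 (F-1), 38,645 (F-2), 33,895 (F-3), 26,940 (H-1), 26,527 (H-2), 25,900 (G-1), 24,950 (I-1), 24,350 (G-2), 18,249 (H-3)
Next rejected bid: $17,889 (not a price — pay-as-bid).
Allocation: F 3, G 2, H 3, I 1.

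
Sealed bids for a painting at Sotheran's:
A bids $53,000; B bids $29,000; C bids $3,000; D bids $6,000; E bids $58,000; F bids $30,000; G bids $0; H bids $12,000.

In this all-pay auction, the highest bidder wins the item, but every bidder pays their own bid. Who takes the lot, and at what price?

E pays $58,000

Bids in order: 58,000 (E) > 53,000 (A) > 30,000 (F) > 29,000 (B) > 12,000 (H) > 6,000 (D) > …
E is highest and takes the item; every bidder forfeits their bid.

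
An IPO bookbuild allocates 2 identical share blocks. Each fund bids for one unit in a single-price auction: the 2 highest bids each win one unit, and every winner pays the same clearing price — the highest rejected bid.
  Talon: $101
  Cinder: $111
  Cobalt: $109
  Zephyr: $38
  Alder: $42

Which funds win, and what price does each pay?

Cinder, Cobalt; each pays $101

Ordering the bids: 111 (Cinder), 109 (Cobalt), 101 (Talon), 42 (Alder), …
Winners (2 units): Cinder, Cobalt.
Highest unsuccessful bid: $101 → clearing price.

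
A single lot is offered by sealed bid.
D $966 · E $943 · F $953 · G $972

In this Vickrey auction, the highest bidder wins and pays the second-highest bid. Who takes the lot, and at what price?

Rule: the highest bidder wins and pays the second-highest bid.
Bids ranked: 972 (G) > 966 (D) > 953 (F) > 943 (E)
G wins with the highest bid; price is set by the runner-up at $966.

G pays $966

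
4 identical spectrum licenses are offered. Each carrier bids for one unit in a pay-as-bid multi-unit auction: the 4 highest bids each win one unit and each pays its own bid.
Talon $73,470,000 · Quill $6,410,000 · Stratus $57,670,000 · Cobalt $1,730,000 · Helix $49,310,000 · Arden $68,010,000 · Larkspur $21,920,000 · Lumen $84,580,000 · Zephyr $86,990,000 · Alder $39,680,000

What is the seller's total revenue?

Bids ranked high→low: 86,990,000 (Zephyr), 84,580,000 (Lumen), 73,470,000 (Talon), 68,010,000 (Arden), 57,670,000 (Stratus), 49,310,000 (Helix), …
The 4 highest are Zephyr, Lumen, Talon, Arden.
Total revenue = 86,990,000 + 84,580,000 + 73,470,000 + 68,010,000 = $313,050,000.

Total revenue: $313,050,000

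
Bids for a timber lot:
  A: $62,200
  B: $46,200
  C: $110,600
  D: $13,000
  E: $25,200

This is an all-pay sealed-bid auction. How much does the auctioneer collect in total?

Total revenue: $257,200

All-pay sealed-bid auction: the highest bidder wins the item, but every bidder pays their own bid.
Bids ranked: 110,600 (C) > 62,200 (A) > 46,200 (B) > 25,200 (E) > 13,000 (D)
C wins with the top bid; all bids are sunk regardless.
Every bidder forfeits their bid regardless of winning.
Revenue = 62,200 + 46,200 + 110,600 + 13,000 + 25,200 = $257,200.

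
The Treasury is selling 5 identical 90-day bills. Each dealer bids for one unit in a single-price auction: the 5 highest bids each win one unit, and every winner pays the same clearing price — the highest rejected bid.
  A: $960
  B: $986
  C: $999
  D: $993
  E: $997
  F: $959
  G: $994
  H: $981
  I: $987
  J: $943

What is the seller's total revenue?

Total revenue: $4,930

Ordering the bids: 999 (C), 997 (E), 994 (G), 993 (D), 987 (I), 986 (B), 981 (H), …
Winners (5 units): C, E, G, D, I.
First losing bid is B's $986, which sets the uniform price.
Total revenue = 5 × $986 = $4,930.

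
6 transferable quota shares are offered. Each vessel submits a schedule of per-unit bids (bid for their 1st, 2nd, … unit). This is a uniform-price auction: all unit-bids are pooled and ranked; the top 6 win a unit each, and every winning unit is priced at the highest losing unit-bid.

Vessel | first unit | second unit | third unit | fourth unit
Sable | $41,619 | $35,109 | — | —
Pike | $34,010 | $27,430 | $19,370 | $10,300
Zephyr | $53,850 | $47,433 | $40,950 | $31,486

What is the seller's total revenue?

Total revenue: $188,916

Merging the schedules and taking the best 6: 53,850 (Zephyr-1), 47,433 (Zephyr-2), 41,619 (Sable-1), 40,950 (Zephyr-3), 35,109 (Sable-2), 34,010 (Pike-1)
Highest rejected unit-bid = $31,486.
Allocation: Pike 1, Sable 2, Zephyr 3. Every unit priced at $31,486.
Revenue = 6 × 31,486 = $188,916.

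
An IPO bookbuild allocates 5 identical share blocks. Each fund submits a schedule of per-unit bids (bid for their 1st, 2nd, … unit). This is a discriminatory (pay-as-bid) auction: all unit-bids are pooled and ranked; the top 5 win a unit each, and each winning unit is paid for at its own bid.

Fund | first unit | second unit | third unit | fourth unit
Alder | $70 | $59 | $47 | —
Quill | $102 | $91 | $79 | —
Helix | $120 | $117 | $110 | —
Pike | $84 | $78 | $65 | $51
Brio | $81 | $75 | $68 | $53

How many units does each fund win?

All unit-bids, highest first — top 5: 120 (Helix-1), 117 (Helix-2), 110 (Helix-3), 102 (Quill-1), 91 (Quill-2)
Next rejected bid: $84 (not a price — pay-as-bid).
Allocation: Helix 3, Quill 2.

Helix 3, Quill 2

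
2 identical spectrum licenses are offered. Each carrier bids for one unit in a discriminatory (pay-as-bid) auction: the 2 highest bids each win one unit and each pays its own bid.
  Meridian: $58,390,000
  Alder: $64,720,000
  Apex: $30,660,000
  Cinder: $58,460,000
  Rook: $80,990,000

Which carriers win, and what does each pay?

Rook $80,990,000, Alder $64,720,000

Ordering the bids: 80,990,000 (Rook), 64,720,000 (Alder), 58,460,000 (Cinder), 58,390,000 (Meridian), …
Winners (2 units): Rook, Alder.
Each winner pays its own bid: Rook $80,990,000, Alder $64,720,000.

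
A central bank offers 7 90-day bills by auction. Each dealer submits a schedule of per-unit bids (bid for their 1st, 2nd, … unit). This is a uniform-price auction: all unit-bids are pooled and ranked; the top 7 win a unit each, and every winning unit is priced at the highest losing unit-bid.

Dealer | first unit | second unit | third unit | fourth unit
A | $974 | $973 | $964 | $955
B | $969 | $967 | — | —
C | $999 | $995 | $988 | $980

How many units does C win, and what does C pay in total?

Pooled unit-bids ranked (top 7): 999 (C-1), 995 (C-2), 988 (C-3), 980 (C-4), 974 (A-1), 973 (A-2), 969 (B-1)
The (k+1)-th unit-bid is $967.
C wins 4 unit(s) at $967 each.

C: 4 units, pays $3,868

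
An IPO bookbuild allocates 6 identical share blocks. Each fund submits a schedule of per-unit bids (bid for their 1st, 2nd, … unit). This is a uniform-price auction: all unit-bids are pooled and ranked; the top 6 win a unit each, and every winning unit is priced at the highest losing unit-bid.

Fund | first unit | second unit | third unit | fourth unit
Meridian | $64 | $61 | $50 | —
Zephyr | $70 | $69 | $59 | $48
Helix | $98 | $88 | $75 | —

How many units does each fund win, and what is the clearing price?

Helix 3, Meridian 1, Zephyr 2; clearing price $61

All unit-bids, highest first — top 6: 98 (Helix-1), 88 (Helix-2), 75 (Helix-3), 70 (Zephyr-1), 69 (Zephyr-2), 64 (Meridian-1)
The (k+1)-th unit-bid is $61.
Allocation: Helix 3, Meridian 1, Zephyr 2.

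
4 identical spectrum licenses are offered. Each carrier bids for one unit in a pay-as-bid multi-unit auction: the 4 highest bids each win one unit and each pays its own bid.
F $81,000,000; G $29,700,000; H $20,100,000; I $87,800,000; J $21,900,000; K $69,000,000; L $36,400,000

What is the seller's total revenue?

Ordering the bids: 87,800,000 (I), 81,000,000 (F), 69,000,000 (K), 36,400,000 (L), 29,700,000 (G), 21,900,000 (J), …
Winners (4 units): I, F, K, L.
Total revenue = 87,800,000 + 81,000,000 + 69,000,000 + 36,400,000 = $274,200,000.

Total revenue: $274,200,000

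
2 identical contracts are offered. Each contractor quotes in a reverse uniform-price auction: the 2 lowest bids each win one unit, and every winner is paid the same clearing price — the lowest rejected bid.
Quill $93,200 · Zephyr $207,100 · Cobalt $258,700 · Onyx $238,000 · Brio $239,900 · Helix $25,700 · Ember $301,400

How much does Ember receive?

Ember is paid $0

Bids ranked low→high: 25,700 (Helix), 93,200 (Quill), 207,100 (Zephyr), 238,000 (Onyx), …
The 2 lowest are Helix, Quill.
Clearing price = lowest rejected bid = $207,100.
Ember does not win → is paid $0.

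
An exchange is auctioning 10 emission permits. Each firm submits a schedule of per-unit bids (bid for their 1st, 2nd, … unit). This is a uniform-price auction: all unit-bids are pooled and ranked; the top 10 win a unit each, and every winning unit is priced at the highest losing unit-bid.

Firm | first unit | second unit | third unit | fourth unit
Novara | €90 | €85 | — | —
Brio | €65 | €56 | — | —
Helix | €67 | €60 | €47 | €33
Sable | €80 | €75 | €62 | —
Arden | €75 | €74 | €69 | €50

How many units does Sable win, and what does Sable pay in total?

Pooled unit-bids ranked (top 10): 90 (Novara-1), 85 (Novara-2), 80 (Sable-1), 75 (Sable-2), 75 (Arden-1), 74 (Arden-2), 69 (Arden-3), 67 (Helix-1), 65 (Brio-1), 62 (Sable-3)
First bid not allocated: €60.
Sable wins 3 unit(s) at €60 each.

Sable: 3 units, pays €180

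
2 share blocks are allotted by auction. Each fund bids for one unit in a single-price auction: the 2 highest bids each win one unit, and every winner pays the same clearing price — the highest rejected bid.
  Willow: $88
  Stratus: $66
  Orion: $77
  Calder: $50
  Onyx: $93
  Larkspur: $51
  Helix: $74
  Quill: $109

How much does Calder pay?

Sorting: 109 (Quill), 93 (Onyx), 88 (Willow), 77 (Orion), …
Winners (2 units): Quill, Onyx.
First losing bid is Willow's $88, which sets the uniform price.
Calder does not win → pays $0.

Calder pays $0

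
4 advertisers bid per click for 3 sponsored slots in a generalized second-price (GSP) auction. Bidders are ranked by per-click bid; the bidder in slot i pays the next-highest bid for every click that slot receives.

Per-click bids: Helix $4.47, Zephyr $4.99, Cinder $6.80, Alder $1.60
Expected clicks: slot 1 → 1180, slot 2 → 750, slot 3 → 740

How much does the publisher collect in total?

Total revenue: $10424.70

Sorting advertisers: $6.80 (Cinder) > $4.99 (Zephyr) > $4.47 (Helix) > $1.60 (Alder)
Slot 1: Cinder pays $4.99 × 1180 = $5888.20
Slot 2: Zephyr pays $4.47 × 750 = $3352.50
Slot 3: Helix pays $1.60 × 740 = $1184.00
Total = $10424.70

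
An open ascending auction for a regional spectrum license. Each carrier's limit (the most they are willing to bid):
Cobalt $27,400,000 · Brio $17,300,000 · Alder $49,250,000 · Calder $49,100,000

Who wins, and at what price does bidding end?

Alder wins at $49,100,000

Open ascending-bid auction: the price rises until one bidder remains; the winner pays the price at which the last rival dropped out.
Limits in order: 49,250,000 (Alder) > 49,100,000 (Calder) > 27,400,000 (Cobalt) > 17,300,000 (Brio)
Calder is the last rival to drop out, at $49,100,000; Alder remains and wins at that price.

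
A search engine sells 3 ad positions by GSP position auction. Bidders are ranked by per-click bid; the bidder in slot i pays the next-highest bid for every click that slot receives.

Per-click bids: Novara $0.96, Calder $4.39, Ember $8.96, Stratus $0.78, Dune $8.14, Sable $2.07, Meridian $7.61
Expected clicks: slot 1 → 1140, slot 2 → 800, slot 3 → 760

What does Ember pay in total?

Per-click bids in order: $8.96 (Ember) > $8.14 (Dune) > $7.61 (Meridian) > $4.39 (Calder) > …
Ember holds slot 1 → pays next bid $8.14 × 1140 clicks = $9279.60.

Ember pays $9279.60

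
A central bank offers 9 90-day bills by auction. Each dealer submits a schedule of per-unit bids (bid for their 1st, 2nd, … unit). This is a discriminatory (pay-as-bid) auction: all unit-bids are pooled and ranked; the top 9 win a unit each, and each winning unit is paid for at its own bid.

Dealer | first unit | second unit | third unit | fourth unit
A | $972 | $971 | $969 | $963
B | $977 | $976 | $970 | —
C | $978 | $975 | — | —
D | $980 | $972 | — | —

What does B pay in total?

B pays $2,923

All unit-bids, highest first — top 9: 980 (D-1), 978 (C-1), 977 (B-1), 976 (B-2), 975 (C-2), 972 (A-1), 972 (D-2), 971 (A-2), 970 (B-3)
Next rejected bid: $969 (not a price — pay-as-bid).
B's winning unit-bids: 977 + 976 + 970 = $2,923.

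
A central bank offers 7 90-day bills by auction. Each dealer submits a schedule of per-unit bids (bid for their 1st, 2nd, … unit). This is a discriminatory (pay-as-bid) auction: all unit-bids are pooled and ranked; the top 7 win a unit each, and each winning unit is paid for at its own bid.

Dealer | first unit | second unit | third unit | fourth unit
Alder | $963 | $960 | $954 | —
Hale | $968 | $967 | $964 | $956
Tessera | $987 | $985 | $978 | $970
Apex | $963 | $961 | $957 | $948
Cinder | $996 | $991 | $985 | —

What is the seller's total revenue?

All unit-bids, highest first — top 7: 996 (Cinder-1), 991 (Cinder-2), 987 (Tessera-1), 985 (Tessera-2), 985 (Cinder-3), 978 (Tessera-3), 970 (Tessera-4)
Next rejected bid: $968 (not a price — pay-as-bid).
Each winning unit pays its own bid.
Revenue = 996 + 991 + 987 + 985 + 985 + 978 + 970 = $6,892.

Total revenue: $6,892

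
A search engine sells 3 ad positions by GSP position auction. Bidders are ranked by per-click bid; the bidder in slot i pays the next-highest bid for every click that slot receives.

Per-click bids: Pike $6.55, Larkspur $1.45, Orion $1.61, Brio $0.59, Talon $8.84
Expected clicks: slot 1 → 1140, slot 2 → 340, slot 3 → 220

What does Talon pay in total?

Talon pays $7467.00

Sorting advertisers: $8.84 (Talon) > $6.55 (Pike) > $1.61 (Orion) > $1.45 (Larkspur) > …
Talon holds slot 1 → pays next bid $6.55 × 1140 clicks = $7467.00.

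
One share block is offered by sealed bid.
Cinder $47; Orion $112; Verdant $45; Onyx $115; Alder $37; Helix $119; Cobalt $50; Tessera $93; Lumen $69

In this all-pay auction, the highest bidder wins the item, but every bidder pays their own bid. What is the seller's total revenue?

Bids in order: 119 (Helix) > 115 (Onyx) > 112 (Orion) > 93 (Tessera) > 69 (Lumen) > 50 (Cobalt) > …
Every bidder forfeits their bid regardless of winning.
Revenue = 47 + 112 + 45 + 115 + 37 + 119 + 50 + 93 + 69 = $687.

Total revenue: $687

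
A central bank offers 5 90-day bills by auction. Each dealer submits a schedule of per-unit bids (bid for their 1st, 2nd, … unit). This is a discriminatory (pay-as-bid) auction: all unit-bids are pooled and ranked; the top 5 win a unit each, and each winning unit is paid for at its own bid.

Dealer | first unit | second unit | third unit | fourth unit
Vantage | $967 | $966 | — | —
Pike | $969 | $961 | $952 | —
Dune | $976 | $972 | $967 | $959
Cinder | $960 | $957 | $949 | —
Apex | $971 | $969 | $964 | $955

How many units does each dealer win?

Merging the schedules and taking the best 5: 976 (Dune-1), 972 (Dune-2), 971 (Apex-1), 969 (Pike-1), 969 (Apex-2)
Next rejected bid: $967 (not a price — pay-as-bid).
Allocation: Apex 2, Dune 2, Pike 1.

Apex 2, Dune 2, Pike 1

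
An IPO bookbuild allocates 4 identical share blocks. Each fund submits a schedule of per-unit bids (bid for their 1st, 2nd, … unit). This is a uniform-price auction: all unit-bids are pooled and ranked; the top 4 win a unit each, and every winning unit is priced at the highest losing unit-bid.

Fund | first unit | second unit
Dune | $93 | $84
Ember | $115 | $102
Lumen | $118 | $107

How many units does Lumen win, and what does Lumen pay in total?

Lumen: 2 units, pays $186

Merging the schedules and taking the best 4: 118 (Lumen-1), 115 (Ember-1), 107 (Lumen-2), 102 (Ember-2)
Highest rejected unit-bid = $93.
Lumen wins 2 unit(s) at $93 each.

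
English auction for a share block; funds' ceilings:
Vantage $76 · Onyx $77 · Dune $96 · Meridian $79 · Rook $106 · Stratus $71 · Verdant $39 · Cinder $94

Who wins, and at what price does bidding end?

Rook wins at $96

Sorting limits: 106 (Rook) > 96 (Dune) > 94 (Cinder) > 79 (Meridian) > 77 (Onyx) > 76 (Vantage) > …
Dune is the last rival to drop out, at $96; Rook remains and wins at that price.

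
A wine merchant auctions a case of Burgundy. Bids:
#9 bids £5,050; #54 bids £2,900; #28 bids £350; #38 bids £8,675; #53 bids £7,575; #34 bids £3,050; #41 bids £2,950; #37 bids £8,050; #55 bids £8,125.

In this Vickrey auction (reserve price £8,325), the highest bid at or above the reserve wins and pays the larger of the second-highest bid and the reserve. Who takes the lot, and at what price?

Bids ranked: 8,675 (#38) > 8,125 (#55) > 8,050 (#37) > 7,575 (#53) > 5,050 (#9) > 3,050 (#34) > …
Highest eligible bid: #38 at £8,675.
max(second-highest £8,125, reserve £8,325) = £8,325.

#38 pays £8,325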